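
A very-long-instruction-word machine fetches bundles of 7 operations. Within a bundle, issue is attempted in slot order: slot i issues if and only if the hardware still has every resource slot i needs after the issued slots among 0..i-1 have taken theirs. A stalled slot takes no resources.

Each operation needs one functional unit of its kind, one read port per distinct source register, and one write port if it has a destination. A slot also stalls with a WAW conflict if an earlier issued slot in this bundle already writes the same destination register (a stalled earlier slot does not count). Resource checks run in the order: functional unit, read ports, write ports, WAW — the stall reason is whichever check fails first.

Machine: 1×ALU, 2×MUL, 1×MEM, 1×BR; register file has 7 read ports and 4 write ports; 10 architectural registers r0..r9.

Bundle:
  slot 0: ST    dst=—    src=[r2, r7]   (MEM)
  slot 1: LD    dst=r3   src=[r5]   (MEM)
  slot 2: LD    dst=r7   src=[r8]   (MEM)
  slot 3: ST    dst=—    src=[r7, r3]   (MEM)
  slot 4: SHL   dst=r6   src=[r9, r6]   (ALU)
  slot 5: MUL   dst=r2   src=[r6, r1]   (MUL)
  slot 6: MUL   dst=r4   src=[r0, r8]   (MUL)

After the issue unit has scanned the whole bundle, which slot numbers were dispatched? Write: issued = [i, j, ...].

slot 0 (MEM): ISSUE — free A1,Mu2,Ld0,B1 rp5 wp4
slot 1 (MEM): stall FU — free A1,Mu2,Ld0,B1 rp5 wp4
slot 2 (MEM): stall FU — free A1,Mu2,Ld0,B1 rp5 wp4
slot 3 (MEM): stall FU — free A1,Mu2,Ld0,B1 rp5 wp4
slot 4 (ALU): ISSUE — free A0,Mu2,Ld0,B1 rp3 wp3
slot 5 (MUL): ISSUE — free A0,Mu1,Ld0,B1 rp1 wp2
slot 6 (MUL): stall RD_PORT — free A0,Mu1,Ld0,B1 rp1 wp2

issued = [0, 4, 5]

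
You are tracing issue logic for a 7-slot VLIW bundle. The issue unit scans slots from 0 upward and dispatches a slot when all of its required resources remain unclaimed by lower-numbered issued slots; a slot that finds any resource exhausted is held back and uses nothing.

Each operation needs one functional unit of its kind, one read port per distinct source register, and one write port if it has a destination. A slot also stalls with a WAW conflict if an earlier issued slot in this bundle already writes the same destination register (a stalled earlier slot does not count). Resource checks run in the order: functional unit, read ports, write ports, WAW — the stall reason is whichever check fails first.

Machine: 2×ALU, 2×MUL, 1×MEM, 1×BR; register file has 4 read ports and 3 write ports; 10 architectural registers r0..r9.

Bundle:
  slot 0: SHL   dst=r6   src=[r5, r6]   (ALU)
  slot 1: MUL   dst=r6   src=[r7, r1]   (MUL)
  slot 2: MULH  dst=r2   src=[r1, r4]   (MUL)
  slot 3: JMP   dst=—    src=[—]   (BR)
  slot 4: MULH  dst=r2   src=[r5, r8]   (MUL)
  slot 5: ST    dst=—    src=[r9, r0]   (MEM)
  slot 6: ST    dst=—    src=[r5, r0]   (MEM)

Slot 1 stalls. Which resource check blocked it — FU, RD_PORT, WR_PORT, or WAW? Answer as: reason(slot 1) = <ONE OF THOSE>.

reason(slot 1) = WAW

slot 0 (ALU): ISSUE — free A1,Mu2,Ld1,B1 rp2 wp2
slot 1 (MUL): stall WAW — free A1,Mu2,Ld1,B1 rp2 wp2
slot 2 (MUL): ISSUE — free A1,Mu1,Ld1,B1 rp0 wp1
slot 3 (BR): ISSUE — free A1,Mu1,Ld1,B0 rp0 wp1
slot 4 (MUL): stall RD_PORT — free A1,Mu1,Ld1,B0 rp0 wp1
slot 5 (MEM): stall RD_PORT — free A1,Mu1,Ld1,B0 rp0 wp1
slot 6 (MEM): stall RD_PORT — free A1,Mu1,Ld1,B0 rp0 wp1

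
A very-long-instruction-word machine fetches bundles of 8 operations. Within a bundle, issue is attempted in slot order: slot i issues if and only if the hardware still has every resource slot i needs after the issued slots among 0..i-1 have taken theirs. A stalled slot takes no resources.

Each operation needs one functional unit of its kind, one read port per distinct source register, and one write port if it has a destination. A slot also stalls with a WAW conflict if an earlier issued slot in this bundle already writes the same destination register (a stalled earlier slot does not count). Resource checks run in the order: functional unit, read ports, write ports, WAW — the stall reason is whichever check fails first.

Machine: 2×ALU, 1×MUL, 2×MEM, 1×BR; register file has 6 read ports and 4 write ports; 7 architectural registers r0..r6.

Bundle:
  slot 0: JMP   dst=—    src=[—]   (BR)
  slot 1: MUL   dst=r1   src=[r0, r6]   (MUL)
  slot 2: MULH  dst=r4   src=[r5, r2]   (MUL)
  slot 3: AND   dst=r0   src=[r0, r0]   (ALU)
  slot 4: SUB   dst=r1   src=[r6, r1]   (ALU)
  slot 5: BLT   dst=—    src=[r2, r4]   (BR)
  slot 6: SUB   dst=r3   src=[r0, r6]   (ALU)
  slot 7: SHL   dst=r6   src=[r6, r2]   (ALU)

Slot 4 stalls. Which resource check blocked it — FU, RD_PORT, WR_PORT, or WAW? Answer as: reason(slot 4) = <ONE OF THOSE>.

reason(slot 4) = WAW

[0] BR needs rd=0 wr=0: ok; after: ALU=2 MUL=1 MEM=2 BR=0, R=6, W=4
[1] MUL needs rd=2 wr=1: ok; after: ALU=2 MUL=0 MEM=2 BR=0, R=4, W=3
[2] MUL needs rd=2 wr=1: FU; after: ALU=2 MUL=0 MEM=2 BR=0, R=4, W=3
[3] ALU needs rd=1 wr=1: ok; after: ALU=1 MUL=0 MEM=2 BR=0, R=3, W=2
[4] ALU needs rd=2 wr=1: WAW; after: ALU=1 MUL=0 MEM=2 BR=0, R=3, W=2
[5] BR needs rd=2 wr=0: FU; after: ALU=1 MUL=0 MEM=2 BR=0, R=3, W=2
[6] ALU needs rd=2 wr=1: ok; after: ALU=0 MUL=0 MEM=2 BR=0, R=1, W=1
[7] ALU needs rd=2 wr=1: FU; after: ALU=0 MUL=0 MEM=2 BR=0, R=1, W=1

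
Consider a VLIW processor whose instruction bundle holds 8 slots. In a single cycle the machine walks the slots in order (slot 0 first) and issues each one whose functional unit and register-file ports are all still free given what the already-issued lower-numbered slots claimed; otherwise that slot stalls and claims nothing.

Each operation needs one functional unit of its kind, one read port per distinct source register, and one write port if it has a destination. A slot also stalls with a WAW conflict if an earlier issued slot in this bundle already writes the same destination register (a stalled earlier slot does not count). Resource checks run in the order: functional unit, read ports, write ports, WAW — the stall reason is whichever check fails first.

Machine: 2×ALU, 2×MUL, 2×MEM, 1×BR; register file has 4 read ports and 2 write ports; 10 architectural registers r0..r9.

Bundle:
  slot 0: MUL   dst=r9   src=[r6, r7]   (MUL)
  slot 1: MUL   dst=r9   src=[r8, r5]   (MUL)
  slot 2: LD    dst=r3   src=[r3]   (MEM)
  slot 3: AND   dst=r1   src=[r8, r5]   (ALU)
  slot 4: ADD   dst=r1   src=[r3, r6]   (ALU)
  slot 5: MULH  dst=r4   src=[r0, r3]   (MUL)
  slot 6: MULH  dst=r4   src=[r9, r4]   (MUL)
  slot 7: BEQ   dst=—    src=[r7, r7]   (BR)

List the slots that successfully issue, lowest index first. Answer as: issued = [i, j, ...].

slot 0 (MUL): ISSUE — free A2,Mu1,Ld2,B1 rp2 wp1
slot 1 (MUL): stall WAW — free A2,Mu1,Ld2,B1 rp2 wp1
slot 2 (MEM): ISSUE — free A2,Mu1,Ld1,B1 rp1 wp0
slot 3 (ALU): stall RD_PORT — free A2,Mu1,Ld1,B1 rp1 wp0
slot 4 (ALU): stall RD_PORT — free A2,Mu1,Ld1,B1 rp1 wp0
slot 5 (MUL): stall RD_PORT — free A2,Mu1,Ld1,B1 rp1 wp0
slot 6 (MUL): stall RD_PORT — free A2,Mu1,Ld1,B1 rp1 wp0
slot 7 (BR): ISSUE — free A2,Mu1,Ld1,B0 rp0 wp0

issued = [0, 2, 7]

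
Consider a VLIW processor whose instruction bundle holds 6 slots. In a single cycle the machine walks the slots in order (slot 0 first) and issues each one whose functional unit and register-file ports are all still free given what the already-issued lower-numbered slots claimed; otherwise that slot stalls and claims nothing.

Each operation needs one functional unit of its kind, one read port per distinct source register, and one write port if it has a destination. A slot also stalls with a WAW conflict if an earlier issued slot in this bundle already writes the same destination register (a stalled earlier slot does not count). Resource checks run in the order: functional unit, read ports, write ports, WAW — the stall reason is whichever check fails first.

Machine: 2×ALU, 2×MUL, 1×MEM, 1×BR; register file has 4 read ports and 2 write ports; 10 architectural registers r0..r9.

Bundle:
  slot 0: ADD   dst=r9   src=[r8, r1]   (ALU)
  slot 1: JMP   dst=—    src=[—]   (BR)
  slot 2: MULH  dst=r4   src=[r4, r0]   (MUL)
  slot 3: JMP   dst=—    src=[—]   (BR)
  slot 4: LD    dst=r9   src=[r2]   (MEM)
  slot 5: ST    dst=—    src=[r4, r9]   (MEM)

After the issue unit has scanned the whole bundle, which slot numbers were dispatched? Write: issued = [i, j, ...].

issued = [0, 1, 2]

#0 ALU src=r8,r1 dispatched  <A:1 Mu:2 Ld:1 B:1 rd:2 wr:1>
#1 BR src=- dispatched  <A:1 Mu:2 Ld:1 B:0 rd:2 wr:1>
#2 MUL src=r4,r0 dispatched  <A:1 Mu:1 Ld:1 B:0 rd:0 wr:0>
#3 BR src=- held:FU  <A:1 Mu:1 Ld:1 B:0 rd:0 wr:0>
#4 MEM src=r2 held:RD_PORT  <A:1 Mu:1 Ld:1 B:0 rd:0 wr:0>
#5 MEM src=r4,r9 held:RD_PORT  <A:1 Mu:1 Ld:1 B:0 rd:0 wr:0>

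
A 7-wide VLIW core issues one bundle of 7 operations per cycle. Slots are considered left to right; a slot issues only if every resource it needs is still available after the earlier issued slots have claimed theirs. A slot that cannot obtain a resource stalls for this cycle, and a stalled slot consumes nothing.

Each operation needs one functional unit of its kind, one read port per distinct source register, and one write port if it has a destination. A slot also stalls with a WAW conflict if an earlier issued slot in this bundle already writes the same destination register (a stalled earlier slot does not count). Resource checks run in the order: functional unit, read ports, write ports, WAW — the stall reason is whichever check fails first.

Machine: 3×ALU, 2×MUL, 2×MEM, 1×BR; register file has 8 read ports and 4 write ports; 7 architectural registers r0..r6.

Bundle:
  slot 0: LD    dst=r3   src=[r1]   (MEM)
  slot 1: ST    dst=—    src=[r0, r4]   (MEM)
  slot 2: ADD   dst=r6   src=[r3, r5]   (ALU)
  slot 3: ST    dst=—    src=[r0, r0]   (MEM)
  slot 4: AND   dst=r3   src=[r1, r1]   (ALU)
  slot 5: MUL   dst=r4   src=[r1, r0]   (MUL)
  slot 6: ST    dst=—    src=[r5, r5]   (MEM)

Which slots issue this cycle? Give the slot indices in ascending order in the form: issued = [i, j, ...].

issued = [0, 1, 2, 5]

  0. MEM→r3 ⇒ go  {3A/2Mu/1Ld/1B | 7r 3w}
  1. MEM ⇒ go  {3A/2Mu/0Ld/1B | 5r 3w}
  2. ALU→r6 ⇒ go  {2A/2Mu/0Ld/1B | 3r 2w}
  3. MEM ⇒ no(FU)  {2A/2Mu/0Ld/1B | 3r 2w}
  4. ALU→r3 ⇒ no(WAW)  {2A/2Mu/0Ld/1B | 3r 2w}
  5. MUL→r4 ⇒ go  {2A/1Mu/0Ld/1B | 1r 1w}
  6. MEM ⇒ no(FU)  {2A/1Mu/0Ld/1B | 1r 1w}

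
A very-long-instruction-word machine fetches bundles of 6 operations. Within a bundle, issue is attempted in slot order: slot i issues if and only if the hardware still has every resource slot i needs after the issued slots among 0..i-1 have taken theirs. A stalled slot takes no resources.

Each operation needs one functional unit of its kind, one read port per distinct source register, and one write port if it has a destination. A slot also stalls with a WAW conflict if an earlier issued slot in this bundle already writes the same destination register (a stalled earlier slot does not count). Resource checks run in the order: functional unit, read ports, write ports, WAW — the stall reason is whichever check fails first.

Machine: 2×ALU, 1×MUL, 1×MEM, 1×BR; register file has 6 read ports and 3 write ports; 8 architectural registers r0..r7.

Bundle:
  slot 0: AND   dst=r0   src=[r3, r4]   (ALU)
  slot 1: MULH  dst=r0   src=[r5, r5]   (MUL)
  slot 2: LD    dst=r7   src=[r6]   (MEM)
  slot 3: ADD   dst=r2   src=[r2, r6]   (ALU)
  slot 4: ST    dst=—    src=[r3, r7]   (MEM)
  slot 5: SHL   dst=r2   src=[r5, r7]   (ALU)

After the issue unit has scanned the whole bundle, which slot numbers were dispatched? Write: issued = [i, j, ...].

issued = [0, 2, 3]

#0 ALU src=r3,r4 dispatched  <A:1 Mu:1 Ld:1 B:1 rd:4 wr:2>
#1 MUL src=r5,r5 held:WAW  <A:1 Mu:1 Ld:1 B:1 rd:4 wr:2>
#2 MEM src=r6 dispatched  <A:1 Mu:1 Ld:0 B:1 rd:3 wr:1>
#3 ALU src=r2,r6 dispatched  <A:0 Mu:1 Ld:0 B:1 rd:1 wr:0>
#4 MEM src=r3,r7 held:FU  <A:0 Mu:1 Ld:0 B:1 rd:1 wr:0>
#5 ALU src=r5,r7 held:FU  <A:0 Mu:1 Ld:0 B:1 rd:1 wr:0>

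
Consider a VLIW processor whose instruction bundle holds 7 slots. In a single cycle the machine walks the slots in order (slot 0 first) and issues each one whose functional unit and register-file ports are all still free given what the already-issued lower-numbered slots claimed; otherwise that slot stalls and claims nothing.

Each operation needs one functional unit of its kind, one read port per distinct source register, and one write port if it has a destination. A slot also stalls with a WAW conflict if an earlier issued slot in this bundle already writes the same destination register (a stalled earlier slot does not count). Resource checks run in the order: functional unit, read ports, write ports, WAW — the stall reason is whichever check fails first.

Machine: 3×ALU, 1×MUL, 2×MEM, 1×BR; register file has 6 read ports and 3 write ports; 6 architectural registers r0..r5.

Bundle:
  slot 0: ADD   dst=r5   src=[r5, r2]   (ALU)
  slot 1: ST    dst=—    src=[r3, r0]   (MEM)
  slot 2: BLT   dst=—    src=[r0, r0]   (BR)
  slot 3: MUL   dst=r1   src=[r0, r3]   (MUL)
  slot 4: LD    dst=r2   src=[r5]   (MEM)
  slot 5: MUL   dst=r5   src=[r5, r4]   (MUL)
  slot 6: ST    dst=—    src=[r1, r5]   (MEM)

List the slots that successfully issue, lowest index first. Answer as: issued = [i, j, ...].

issued = [0, 1, 2, 4]

#0 ALU src=r5,r2 dispatched  <A:2 Mu:1 Ld:2 B:1 rd:4 wr:2>
#1 MEM src=r3,r0 dispatched  <A:2 Mu:1 Ld:1 B:1 rd:2 wr:2>
#2 BR src=r0,r0 dispatched  <A:2 Mu:1 Ld:1 B:0 rd:1 wr:2>
#3 MUL src=r0,r3 held:RD_PORT  <A:2 Mu:1 Ld:1 B:0 rd:1 wr:2>
#4 MEM src=r5 dispatched  <A:2 Mu:1 Ld:0 B:0 rd:0 wr:1>
#5 MUL src=r5,r4 held:RD_PORT  <A:2 Mu:1 Ld:0 B:0 rd:0 wr:1>
#6 MEM src=r1,r5 held:FU  <A:2 Mu:1 Ld:0 B:0 rd:0 wr:1>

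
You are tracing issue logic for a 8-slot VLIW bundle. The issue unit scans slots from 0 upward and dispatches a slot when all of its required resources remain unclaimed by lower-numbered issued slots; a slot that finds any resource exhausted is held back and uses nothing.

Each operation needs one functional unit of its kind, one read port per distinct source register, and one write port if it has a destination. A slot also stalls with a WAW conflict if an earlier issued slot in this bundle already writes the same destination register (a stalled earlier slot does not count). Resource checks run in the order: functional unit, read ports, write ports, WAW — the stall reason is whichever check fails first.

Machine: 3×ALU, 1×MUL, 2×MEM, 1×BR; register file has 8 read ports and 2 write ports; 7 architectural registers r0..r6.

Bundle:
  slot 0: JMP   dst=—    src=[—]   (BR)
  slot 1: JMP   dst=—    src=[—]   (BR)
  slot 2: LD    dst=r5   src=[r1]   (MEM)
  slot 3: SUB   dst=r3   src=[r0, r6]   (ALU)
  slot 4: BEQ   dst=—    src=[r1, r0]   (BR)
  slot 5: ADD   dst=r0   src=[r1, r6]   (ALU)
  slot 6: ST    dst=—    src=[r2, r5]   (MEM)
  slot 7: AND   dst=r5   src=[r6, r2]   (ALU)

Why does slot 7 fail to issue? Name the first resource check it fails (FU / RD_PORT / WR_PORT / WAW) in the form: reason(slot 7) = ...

reason(slot 7) = WR_PORT

  0. BR ⇒ go  {3A/1Mu/2Ld/0B | 8r 2w}
  1. BR ⇒ no(FU)  {3A/1Mu/2Ld/0B | 8r 2w}
  2. MEM→r5 ⇒ go  {3A/1Mu/1Ld/0B | 7r 1w}
  3. ALU→r3 ⇒ go  {2A/1Mu/1Ld/0B | 5r 0w}
  4. BR ⇒ no(FU)  {2A/1Mu/1Ld/0B | 5r 0w}
  5. ALU→r0 ⇒ no(WR_PORT)  {2A/1Mu/1Ld/0B | 5r 0w}
  6. MEM ⇒ go  {2A/1Mu/0Ld/0B | 3r 0w}
  7. ALU→r5 ⇒ no(WR_PORT)  {2A/1Mu/0Ld/0B | 3r 0w}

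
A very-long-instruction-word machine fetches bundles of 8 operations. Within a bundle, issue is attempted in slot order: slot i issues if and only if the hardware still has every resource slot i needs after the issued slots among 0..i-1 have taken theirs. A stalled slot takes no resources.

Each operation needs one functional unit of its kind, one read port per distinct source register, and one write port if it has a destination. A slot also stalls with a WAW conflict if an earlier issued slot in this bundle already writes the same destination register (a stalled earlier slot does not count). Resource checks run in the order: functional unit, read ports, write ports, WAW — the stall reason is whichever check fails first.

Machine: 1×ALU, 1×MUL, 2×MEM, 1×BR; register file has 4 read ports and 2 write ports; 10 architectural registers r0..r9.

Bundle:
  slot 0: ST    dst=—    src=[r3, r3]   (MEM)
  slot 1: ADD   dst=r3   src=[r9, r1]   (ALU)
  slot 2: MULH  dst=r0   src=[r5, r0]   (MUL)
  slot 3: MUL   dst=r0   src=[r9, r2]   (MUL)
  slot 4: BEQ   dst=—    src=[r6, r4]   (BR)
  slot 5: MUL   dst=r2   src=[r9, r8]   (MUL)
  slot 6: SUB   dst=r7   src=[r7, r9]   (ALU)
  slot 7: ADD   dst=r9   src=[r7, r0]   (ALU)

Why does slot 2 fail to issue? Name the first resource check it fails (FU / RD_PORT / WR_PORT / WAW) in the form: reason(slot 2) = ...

reason(slot 2) = RD_PORT

[0] MEM needs rd=1 wr=0: ok; after: ALU=1 MUL=1 MEM=1 BR=1, R=3, W=2
[1] ALU needs rd=2 wr=1: ok; after: ALU=0 MUL=1 MEM=1 BR=1, R=1, W=1
[2] MUL needs rd=2 wr=1: RD_PORT; after: ALU=0 MUL=1 MEM=1 BR=1, R=1, W=1
[3] MUL needs rd=2 wr=1: RD_PORT; after: ALU=0 MUL=1 MEM=1 BR=1, R=1, W=1
[4] BR needs rd=2 wr=0: RD_PORT; after: ALU=0 MUL=1 MEM=1 BR=1, R=1, W=1
[5] MUL needs rd=2 wr=1: RD_PORT; after: ALU=0 MUL=1 MEM=1 BR=1, R=1, W=1
[6] ALU needs rd=2 wr=1: FU; after: ALU=0 MUL=1 MEM=1 BR=1, R=1, W=1
[7] ALU needs rd=2 wr=1: FU; after: ALU=0 MUL=1 MEM=1 BR=1, R=1, W=1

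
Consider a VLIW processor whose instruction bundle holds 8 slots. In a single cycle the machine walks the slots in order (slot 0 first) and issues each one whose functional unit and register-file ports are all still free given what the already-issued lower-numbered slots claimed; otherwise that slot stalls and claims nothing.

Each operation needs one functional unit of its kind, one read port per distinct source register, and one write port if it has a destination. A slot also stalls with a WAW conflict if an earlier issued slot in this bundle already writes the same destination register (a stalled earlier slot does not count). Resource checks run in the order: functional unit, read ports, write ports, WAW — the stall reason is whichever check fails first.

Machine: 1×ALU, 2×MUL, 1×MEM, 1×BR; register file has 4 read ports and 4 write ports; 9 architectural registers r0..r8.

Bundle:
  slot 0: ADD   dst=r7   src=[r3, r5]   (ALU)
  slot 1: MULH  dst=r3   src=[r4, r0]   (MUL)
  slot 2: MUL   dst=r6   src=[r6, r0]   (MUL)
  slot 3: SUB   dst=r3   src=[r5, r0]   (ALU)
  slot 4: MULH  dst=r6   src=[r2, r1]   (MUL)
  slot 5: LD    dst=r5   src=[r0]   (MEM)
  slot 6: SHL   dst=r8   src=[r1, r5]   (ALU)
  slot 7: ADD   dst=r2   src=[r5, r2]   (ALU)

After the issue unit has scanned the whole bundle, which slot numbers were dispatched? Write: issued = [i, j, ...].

#0 ALU src=r3,r5 dispatched  <A:0 Mu:2 Ld:1 B:1 rd:2 wr:3>
#1 MUL src=r4,r0 dispatched  <A:0 Mu:1 Ld:1 B:1 rd:0 wr:2>
#2 MUL src=r6,r0 held:RD_PORT  <A:0 Mu:1 Ld:1 B:1 rd:0 wr:2>
#3 ALU src=r5,r0 held:FU  <A:0 Mu:1 Ld:1 B:1 rd:0 wr:2>
#4 MUL src=r2,r1 held:RD_PORT  <A:0 Mu:1 Ld:1 B:1 rd:0 wr:2>
#5 MEM src=r0 held:RD_PORT  <A:0 Mu:1 Ld:1 B:1 rd:0 wr:2>
#6 ALU src=r1,r5 held:FU  <A:0 Mu:1 Ld:1 B:1 rd:0 wr:2>
#7 ALU src=r5,r2 held:FU  <A:0 Mu:1 Ld:1 B:1 rd:0 wr:2>

issued = [0, 1]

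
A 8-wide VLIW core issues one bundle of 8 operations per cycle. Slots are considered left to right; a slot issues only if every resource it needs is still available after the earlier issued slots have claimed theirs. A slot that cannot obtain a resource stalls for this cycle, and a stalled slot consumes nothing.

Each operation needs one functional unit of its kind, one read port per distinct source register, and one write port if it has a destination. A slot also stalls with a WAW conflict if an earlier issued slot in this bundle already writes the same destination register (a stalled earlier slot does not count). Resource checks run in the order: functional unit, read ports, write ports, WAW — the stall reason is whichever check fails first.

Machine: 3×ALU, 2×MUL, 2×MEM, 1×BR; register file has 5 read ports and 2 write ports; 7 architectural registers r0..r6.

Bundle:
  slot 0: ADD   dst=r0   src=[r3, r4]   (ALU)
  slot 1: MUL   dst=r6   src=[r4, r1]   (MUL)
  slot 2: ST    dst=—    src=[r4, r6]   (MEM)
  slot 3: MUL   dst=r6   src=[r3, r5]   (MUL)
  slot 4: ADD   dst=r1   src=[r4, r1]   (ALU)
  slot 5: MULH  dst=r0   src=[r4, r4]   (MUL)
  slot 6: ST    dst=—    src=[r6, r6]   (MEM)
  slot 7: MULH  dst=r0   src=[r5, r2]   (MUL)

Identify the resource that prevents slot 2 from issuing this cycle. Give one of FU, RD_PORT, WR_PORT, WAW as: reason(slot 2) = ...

#0 ALU src=r3,r4 dispatched  <A:2 Mu:2 Ld:2 B:1 rd:3 wr:1>
#1 MUL src=r4,r1 dispatched  <A:2 Mu:1 Ld:2 B:1 rd:1 wr:0>
#2 MEM src=r4,r6 held:RD_PORT  <A:2 Mu:1 Ld:2 B:1 rd:1 wr:0>
#3 MUL src=r3,r5 held:RD_PORT  <A:2 Mu:1 Ld:2 B:1 rd:1 wr:0>
#4 ALU src=r4,r1 held:RD_PORT  <A:2 Mu:1 Ld:2 B:1 rd:1 wr:0>
#5 MUL src=r4,r4 held:WR_PORT  <A:2 Mu:1 Ld:2 B:1 rd:1 wr:0>
#6 MEM src=r6,r6 dispatched  <A:2 Mu:1 Ld:1 B:1 rd:0 wr:0>
#7 MUL src=r5,r2 held:RD_PORT  <A:2 Mu:1 Ld:1 B:1 rd:0 wr:0>

reason(slot 2) = RD_PORT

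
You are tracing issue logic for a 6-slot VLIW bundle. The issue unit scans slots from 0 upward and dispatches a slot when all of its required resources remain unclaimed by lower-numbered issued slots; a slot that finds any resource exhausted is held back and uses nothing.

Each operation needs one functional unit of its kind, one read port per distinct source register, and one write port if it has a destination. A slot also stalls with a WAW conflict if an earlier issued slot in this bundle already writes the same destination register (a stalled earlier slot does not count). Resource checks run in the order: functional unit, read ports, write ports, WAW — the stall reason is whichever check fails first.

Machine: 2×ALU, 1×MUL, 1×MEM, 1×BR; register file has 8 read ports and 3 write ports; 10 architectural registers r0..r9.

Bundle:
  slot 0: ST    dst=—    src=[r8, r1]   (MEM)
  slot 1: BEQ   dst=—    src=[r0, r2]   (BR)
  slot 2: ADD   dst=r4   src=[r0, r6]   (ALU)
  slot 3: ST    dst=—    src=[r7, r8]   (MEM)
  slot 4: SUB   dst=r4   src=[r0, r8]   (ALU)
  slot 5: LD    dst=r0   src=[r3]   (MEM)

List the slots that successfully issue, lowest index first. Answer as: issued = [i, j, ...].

issued = [0, 1, 2]

[0] MEM needs rd=2 wr=0: ok; after: ALU=2 MUL=1 MEM=0 BR=1, R=6, W=3
[1] BR needs rd=2 wr=0: ok; after: ALU=2 MUL=1 MEM=0 BR=0, R=4, W=3
[2] ALU needs rd=2 wr=1: ok; after: ALU=1 MUL=1 MEM=0 BR=0, R=2, W=2
[3] MEM needs rd=2 wr=0: FU; after: ALU=1 MUL=1 MEM=0 BR=0, R=2, W=2
[4] ALU needs rd=2 wr=1: WAW; after: ALU=1 MUL=1 MEM=0 BR=0, R=2, W=2
[5] MEM needs rd=1 wr=1: FU; after: ALU=1 MUL=1 MEM=0 BR=0, R=2, W=2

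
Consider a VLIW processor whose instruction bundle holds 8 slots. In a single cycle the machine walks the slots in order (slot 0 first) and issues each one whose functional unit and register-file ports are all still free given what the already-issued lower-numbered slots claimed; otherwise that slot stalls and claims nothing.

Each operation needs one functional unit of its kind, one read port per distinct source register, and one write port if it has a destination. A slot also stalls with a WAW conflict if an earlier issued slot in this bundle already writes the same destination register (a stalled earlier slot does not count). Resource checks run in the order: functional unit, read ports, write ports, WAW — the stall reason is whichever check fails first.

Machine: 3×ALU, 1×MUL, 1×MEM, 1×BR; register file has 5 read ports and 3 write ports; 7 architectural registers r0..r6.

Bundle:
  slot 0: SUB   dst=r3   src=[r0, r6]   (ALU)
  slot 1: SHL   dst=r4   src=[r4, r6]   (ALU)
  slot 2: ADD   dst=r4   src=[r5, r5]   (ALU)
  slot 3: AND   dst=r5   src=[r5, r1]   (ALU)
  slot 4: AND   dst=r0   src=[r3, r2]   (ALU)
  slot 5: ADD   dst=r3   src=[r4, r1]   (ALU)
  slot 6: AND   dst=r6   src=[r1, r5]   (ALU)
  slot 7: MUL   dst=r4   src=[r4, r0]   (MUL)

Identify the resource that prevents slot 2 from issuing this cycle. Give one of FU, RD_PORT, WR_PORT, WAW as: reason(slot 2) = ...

reason(slot 2) = WAW

(0) want 1×ALU +2rd +1wr — yes → AL2|MU1|ME1|BR1|rd3|wr2
(1) want 1×ALU +2rd +1wr — yes → AL1|MU1|ME1|BR1|rd1|wr1
(2) want 1×ALU +1rd +1wr — WAW → AL1|MU1|ME1|BR1|rd1|wr1
(3) want 1×ALU +2rd +1wr — RD_PORT → AL1|MU1|ME1|BR1|rd1|wr1
(4) want 1×ALU +2rd +1wr — RD_PORT → AL1|MU1|ME1|BR1|rd1|wr1
(5) want 1×ALU +2rd +1wr — RD_PORT → AL1|MU1|ME1|BR1|rd1|wr1
(6) want 1×ALU +2rd +1wr — RD_PORT → AL1|MU1|ME1|BR1|rd1|wr1
(7) want 1×MUL +2rd +1wr — RD_PORT → AL1|MU1|ME1|BR1|rd1|wr1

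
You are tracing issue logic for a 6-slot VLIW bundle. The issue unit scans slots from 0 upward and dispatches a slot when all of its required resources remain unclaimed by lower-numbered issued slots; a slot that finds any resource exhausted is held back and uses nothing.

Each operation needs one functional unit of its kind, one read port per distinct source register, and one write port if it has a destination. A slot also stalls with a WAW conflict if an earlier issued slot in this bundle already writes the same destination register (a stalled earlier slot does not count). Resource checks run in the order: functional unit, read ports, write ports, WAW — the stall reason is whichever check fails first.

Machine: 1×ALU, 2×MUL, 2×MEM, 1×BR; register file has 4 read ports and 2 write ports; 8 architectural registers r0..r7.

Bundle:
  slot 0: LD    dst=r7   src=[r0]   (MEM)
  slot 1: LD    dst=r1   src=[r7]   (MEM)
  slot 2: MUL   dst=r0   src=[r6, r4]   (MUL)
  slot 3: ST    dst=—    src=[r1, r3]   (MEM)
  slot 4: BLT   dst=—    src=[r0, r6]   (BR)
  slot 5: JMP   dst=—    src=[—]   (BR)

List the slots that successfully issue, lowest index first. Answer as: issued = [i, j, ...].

issued = [0, 1, 4]

slot 0 (MEM): ISSUE — free A1,Mu2,Ld1,B1 rp3 wp1
slot 1 (MEM): ISSUE — free A1,Mu2,Ld0,B1 rp2 wp0
slot 2 (MUL): stall WR_PORT — free A1,Mu2,Ld0,B1 rp2 wp0
slot 3 (MEM): stall FU — free A1,Mu2,Ld0,B1 rp2 wp0
slot 4 (BR): ISSUE — free A1,Mu2,Ld0,B0 rp0 wp0
slot 5 (BR): stall FU — free A1,Mu2,Ld0,B0 rp0 wp0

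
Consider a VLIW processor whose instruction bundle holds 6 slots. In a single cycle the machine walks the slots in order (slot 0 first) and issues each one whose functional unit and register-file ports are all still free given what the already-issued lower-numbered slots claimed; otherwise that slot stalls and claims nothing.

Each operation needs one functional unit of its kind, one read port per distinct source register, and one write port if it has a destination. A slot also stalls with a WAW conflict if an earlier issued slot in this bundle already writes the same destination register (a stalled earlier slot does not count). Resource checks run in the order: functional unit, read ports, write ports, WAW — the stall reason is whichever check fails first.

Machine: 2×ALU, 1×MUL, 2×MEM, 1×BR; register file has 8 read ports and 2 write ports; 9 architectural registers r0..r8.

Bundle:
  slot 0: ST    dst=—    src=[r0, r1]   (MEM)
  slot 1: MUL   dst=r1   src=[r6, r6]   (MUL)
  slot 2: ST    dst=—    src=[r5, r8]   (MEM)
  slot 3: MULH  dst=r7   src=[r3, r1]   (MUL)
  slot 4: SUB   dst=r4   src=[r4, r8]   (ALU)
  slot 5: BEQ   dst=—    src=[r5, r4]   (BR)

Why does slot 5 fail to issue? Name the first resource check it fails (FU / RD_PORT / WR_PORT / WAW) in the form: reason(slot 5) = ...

reason(slot 5) = RD_PORT

[0] MEM needs rd=2 wr=0: ok; after: ALU=2 MUL=1 MEM=1 BR=1, R=6, W=2
[1] MUL needs rd=1 wr=1: ok; after: ALU=2 MUL=0 MEM=1 BR=1, R=5, W=1
[2] MEM needs rd=2 wr=0: ok; after: ALU=2 MUL=0 MEM=0 BR=1, R=3, W=1
[3] MUL needs rd=2 wr=1: FU; after: ALU=2 MUL=0 MEM=0 BR=1, R=3, W=1
[4] ALU needs rd=2 wr=1: ok; after: ALU=1 MUL=0 MEM=0 BR=1, R=1, W=0
[5] BR needs rd=2 wr=0: RD_PORT; after: ALU=1 MUL=0 MEM=0 BR=1, R=1, W=0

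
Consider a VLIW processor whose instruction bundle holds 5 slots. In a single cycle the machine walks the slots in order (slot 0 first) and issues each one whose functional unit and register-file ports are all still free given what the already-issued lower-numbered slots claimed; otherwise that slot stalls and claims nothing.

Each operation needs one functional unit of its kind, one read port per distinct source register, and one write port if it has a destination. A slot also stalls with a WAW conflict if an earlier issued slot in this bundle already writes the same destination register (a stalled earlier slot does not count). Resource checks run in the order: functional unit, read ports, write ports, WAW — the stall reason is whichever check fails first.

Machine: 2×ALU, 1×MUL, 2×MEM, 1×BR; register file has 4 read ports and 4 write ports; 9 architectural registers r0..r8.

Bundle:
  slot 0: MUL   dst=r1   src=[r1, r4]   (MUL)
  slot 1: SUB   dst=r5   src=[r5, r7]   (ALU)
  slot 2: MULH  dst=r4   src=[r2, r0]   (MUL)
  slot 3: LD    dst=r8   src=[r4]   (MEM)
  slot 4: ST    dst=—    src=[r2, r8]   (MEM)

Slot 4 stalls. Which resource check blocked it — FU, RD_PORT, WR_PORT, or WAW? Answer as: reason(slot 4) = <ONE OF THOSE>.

reason(slot 4) = RD_PORT

slot 0 (MUL): ISSUE — free A2,Mu0,Ld2,B1 rp2 wp3
slot 1 (ALU): ISSUE — free A1,Mu0,Ld2,B1 rp0 wp2
slot 2 (MUL): stall FU — free A1,Mu0,Ld2,B1 rp0 wp2
slot 3 (MEM): stall RD_PORT — free A1,Mu0,Ld2,B1 rp0 wp2
slot 4 (MEM): stall RD_PORT — free A1,Mu0,Ld2,B1 rp0 wp2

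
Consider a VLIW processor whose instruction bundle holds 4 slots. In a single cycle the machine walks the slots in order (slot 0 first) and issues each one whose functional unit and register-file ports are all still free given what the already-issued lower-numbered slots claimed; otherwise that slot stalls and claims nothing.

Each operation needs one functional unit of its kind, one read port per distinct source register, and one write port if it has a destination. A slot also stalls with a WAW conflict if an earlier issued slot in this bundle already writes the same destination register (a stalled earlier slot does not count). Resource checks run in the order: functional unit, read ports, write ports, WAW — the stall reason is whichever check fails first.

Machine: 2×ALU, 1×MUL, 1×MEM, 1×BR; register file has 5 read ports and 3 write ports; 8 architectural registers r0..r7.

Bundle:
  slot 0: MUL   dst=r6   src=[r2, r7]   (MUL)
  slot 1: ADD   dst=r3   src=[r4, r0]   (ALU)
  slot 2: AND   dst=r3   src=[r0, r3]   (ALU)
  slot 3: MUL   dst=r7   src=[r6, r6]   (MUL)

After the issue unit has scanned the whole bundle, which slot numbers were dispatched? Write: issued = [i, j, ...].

issued = [0, 1]

[0] MUL needs rd=2 wr=1: ok; after: ALU=2 MUL=0 MEM=1 BR=1, R=3, W=2
[1] ALU needs rd=2 wr=1: ok; after: ALU=1 MUL=0 MEM=1 BR=1, R=1, W=1
[2] ALU needs rd=2 wr=1: RD_PORT; after: ALU=1 MUL=0 MEM=1 BR=1, R=1, W=1
[3] MUL needs rd=1 wr=1: FU; after: ALU=1 MUL=0 MEM=1 BR=1, R=1, W=1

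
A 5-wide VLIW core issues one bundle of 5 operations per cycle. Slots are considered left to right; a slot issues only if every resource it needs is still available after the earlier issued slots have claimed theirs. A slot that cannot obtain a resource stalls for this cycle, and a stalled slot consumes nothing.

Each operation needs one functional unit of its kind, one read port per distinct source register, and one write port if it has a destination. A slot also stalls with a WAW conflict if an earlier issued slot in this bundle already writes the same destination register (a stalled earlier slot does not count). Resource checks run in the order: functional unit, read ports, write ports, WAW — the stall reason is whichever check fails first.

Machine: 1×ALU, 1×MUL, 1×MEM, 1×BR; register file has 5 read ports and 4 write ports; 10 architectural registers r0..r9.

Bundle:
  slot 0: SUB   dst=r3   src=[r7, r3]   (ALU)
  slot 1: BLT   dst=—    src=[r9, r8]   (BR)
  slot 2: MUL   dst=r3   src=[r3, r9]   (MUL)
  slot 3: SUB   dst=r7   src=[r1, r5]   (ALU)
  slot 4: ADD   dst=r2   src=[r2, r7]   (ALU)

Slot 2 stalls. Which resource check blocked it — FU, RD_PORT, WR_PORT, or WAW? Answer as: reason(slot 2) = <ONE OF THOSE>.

[0] ALU needs rd=2 wr=1: ok; after: ALU=0 MUL=1 MEM=1 BR=1, R=3, W=3
[1] BR needs rd=2 wr=0: ok; after: ALU=0 MUL=1 MEM=1 BR=0, R=1, W=3
[2] MUL needs rd=2 wr=1: RD_PORT; after: ALU=0 MUL=1 MEM=1 BR=0, R=1, W=3
[3] ALU needs rd=2 wr=1: FU; after: ALU=0 MUL=1 MEM=1 BR=0, R=1, W=3
[4] ALU needs rd=2 wr=1: FU; after: ALU=0 MUL=1 MEM=1 BR=0, R=1, W=3

reason(slot 2) = RD_PORT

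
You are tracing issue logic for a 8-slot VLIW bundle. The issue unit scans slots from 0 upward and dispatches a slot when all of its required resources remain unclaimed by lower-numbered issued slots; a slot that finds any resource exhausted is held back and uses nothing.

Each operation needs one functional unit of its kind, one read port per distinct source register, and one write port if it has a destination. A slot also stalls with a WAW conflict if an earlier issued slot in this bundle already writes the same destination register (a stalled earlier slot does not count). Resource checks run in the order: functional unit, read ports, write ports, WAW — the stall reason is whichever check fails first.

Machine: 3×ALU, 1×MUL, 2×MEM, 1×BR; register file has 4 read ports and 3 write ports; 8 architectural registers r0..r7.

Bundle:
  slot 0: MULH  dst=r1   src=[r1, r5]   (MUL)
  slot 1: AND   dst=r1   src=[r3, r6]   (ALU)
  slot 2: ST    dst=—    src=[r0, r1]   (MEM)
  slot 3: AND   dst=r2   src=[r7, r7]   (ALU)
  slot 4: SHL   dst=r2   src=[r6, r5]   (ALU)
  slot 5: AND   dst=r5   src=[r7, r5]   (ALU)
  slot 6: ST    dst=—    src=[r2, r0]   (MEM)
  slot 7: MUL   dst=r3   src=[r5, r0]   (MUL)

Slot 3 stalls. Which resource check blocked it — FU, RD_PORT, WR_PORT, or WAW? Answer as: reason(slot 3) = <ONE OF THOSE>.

reason(slot 3) = RD_PORT

  0. MUL→r1 ⇒ go  {3A/0Mu/2Ld/1B | 2r 2w}
  1. ALU→r1 ⇒ no(WAW)  {3A/0Mu/2Ld/1B | 2r 2w}
  2. MEM ⇒ go  {3A/0Mu/1Ld/1B | 0r 2w}
  3. ALU→r2 ⇒ no(RD_PORT)  {3A/0Mu/1Ld/1B | 0r 2w}
  4. ALU→r2 ⇒ no(RD_PORT)  {3A/0Mu/1Ld/1B | 0r 2w}
  5. ALU→r5 ⇒ no(RD_PORT)  {3A/0Mu/1Ld/1B | 0r 2w}
  6. MEM ⇒ no(RD_PORT)  {3A/0Mu/1Ld/1B | 0r 2w}
  7. MUL→r3 ⇒ no(FU)  {3A/0Mu/1Ld/1B | 0r 2w}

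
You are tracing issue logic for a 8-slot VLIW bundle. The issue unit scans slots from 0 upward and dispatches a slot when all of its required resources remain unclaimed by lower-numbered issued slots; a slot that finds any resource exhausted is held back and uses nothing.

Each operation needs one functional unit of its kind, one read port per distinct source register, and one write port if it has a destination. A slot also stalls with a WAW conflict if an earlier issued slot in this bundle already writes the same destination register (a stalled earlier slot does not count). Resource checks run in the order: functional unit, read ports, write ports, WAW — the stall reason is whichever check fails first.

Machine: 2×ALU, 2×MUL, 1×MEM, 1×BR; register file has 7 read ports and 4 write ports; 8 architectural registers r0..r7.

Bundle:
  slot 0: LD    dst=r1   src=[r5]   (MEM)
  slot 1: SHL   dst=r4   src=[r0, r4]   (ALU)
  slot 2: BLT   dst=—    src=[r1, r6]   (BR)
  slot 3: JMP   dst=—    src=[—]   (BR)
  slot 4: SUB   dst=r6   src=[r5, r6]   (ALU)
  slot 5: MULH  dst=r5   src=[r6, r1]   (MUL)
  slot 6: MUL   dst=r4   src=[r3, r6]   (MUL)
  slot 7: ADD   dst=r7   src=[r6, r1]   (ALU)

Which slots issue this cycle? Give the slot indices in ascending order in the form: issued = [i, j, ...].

issued = [0, 1, 2, 4]

  0. MEM→r1 ⇒ go  {2A/2Mu/0Ld/1B | 6r 3w}
  1. ALU→r4 ⇒ go  {1A/2Mu/0Ld/1B | 4r 2w}
  2. BR ⇒ go  {1A/2Mu/0Ld/0B | 2r 2w}
  3. BR ⇒ no(FU)  {1A/2Mu/0Ld/0B | 2r 2w}
  4. ALU→r6 ⇒ go  {0A/2Mu/0Ld/0B | 0r 1w}
  5. MUL→r5 ⇒ no(RD_PORT)  {0A/2Mu/0Ld/0B | 0r 1w}
  6. MUL→r4 ⇒ no(RD_PORT)  {0A/2Mu/0Ld/0B | 0r 1w}
  7. ALU→r7 ⇒ no(FU)  {0A/2Mu/0Ld/0B | 0r 1w}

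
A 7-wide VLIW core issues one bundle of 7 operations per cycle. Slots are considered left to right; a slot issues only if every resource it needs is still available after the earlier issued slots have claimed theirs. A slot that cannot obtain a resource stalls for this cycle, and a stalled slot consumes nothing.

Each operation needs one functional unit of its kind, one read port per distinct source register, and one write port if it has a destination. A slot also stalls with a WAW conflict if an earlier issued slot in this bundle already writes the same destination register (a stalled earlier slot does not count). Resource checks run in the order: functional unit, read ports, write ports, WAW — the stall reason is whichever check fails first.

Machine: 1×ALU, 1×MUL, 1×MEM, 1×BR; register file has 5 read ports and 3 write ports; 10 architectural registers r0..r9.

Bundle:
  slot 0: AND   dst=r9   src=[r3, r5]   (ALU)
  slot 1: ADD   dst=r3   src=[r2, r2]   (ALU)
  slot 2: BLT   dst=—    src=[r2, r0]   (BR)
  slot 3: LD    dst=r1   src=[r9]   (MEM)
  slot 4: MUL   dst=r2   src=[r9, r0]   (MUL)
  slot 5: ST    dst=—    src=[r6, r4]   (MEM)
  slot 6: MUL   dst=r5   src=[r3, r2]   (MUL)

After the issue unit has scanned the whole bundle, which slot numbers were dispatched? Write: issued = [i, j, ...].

(0) want 1×ALU +2rd +1wr — yes → AL0|MU1|ME1|BR1|rd3|wr2
(1) want 1×ALU +1rd +1wr — FU → AL0|MU1|ME1|BR1|rd3|wr2
(2) want 1×BR +2rd +0wr — yes → AL0|MU1|ME1|BR0|rd1|wr2
(3) want 1×MEM +1rd +1wr — yes → AL0|MU1|ME0|BR0|rd0|wr1
(4) want 1×MUL +2rd +1wr — RD_PORT → AL0|MU1|ME0|BR0|rd0|wr1
(5) want 1×MEM +2rd +0wr — FU → AL0|MU1|ME0|BR0|rd0|wr1
(6) want 1×MUL +2rd +1wr — RD_PORT → AL0|MU1|ME0|BR0|rd0|wr1

issued = [0, 2, 3]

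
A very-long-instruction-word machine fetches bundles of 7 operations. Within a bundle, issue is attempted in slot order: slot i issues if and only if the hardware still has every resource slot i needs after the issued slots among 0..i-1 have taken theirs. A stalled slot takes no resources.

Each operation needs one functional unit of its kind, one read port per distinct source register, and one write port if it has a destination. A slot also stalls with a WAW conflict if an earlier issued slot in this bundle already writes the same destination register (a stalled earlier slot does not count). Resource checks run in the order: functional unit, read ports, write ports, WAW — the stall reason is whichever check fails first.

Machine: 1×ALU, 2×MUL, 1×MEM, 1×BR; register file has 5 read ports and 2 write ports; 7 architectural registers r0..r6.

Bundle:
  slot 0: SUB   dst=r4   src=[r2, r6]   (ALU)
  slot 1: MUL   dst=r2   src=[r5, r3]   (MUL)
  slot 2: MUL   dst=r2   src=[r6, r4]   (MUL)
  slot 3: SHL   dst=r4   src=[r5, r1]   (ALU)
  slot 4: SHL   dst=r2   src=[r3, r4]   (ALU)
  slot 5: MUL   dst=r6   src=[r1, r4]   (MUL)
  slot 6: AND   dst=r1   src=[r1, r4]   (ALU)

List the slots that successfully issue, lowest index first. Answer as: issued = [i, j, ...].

[0] ALU needs rd=2 wr=1: ok; after: ALU=0 MUL=2 MEM=1 BR=1, R=3, W=1
[1] MUL needs rd=2 wr=1: ok; after: ALU=0 MUL=1 MEM=1 BR=1, R=1, W=0
[2] MUL needs rd=2 wr=1: RD_PORT; after: ALU=0 MUL=1 MEM=1 BR=1, R=1, W=0
[3] ALU needs rd=2 wr=1: FU; after: ALU=0 MUL=1 MEM=1 BR=1, R=1, W=0
[4] ALU needs rd=2 wr=1: FU; after: ALU=0 MUL=1 MEM=1 BR=1, R=1, W=0
[5] MUL needs rd=2 wr=1: RD_PORT; after: ALU=0 MUL=1 MEM=1 BR=1, R=1, W=0
[6] ALU needs rd=2 wr=1: FU; after: ALU=0 MUL=1 MEM=1 BR=1, R=1, W=0

issued = [0, 1]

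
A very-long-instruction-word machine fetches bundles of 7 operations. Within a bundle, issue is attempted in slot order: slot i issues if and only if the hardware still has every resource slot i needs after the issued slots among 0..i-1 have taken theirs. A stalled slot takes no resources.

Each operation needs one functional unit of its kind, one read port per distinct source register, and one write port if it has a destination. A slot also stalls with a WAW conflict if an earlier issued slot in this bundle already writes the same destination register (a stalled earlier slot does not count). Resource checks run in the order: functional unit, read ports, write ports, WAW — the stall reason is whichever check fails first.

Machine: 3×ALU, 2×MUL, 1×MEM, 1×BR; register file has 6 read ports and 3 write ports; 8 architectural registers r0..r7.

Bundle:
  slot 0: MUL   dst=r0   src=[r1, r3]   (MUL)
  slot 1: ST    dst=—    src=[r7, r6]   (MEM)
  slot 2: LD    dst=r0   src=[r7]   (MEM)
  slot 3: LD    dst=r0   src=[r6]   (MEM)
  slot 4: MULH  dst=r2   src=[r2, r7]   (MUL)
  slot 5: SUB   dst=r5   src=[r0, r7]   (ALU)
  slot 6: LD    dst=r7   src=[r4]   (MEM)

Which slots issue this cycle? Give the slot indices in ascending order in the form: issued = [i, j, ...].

[0] MUL needs rd=2 wr=1: ok; after: ALU=3 MUL=1 MEM=1 BR=1, R=4, W=2
[1] MEM needs rd=2 wr=0: ok; after: ALU=3 MUL=1 MEM=0 BR=1, R=2, W=2
[2] MEM needs rd=1 wr=1: FU; after: ALU=3 MUL=1 MEM=0 BR=1, R=2, W=2
[3] MEM needs rd=1 wr=1: FU; after: ALU=3 MUL=1 MEM=0 BR=1, R=2, W=2
[4] MUL needs rd=2 wr=1: ok; after: ALU=3 MUL=0 MEM=0 BR=1, R=0, W=1
[5] ALU needs rd=2 wr=1: RD_PORT; after: ALU=3 MUL=0 MEM=0 BR=1, R=0, W=1
[6] MEM needs rd=1 wr=1: FU; after: ALU=3 MUL=0 MEM=0 BR=1, R=0, W=1

issued = [0, 1, 4]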